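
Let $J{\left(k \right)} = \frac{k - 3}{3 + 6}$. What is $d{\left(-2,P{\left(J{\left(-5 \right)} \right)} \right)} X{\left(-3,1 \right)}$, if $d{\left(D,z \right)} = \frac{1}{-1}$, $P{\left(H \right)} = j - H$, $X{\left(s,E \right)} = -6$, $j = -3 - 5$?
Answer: $6$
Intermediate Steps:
$j = -8$ ($j = -3 - 5 = -8$)
$J{\left(k \right)} = - \frac{1}{3} + \frac{k}{9}$ ($J{\left(k \right)} = \frac{-3 + k}{9} = \left(-3 + k\right) \frac{1}{9} = - \frac{1}{3} + \frac{k}{9}$)
$P{\left(H \right)} = -8 - H$
$d{\left(D,z \right)} = -1$
$d{\left(-2,P{\left(J{\left(-5 \right)} \right)} \right)} X{\left(-3,1 \right)} = \left(-1\right) \left(-6\right) = 6$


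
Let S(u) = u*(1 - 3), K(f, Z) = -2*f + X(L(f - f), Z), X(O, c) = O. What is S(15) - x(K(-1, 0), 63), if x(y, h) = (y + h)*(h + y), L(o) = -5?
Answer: -3630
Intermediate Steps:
K(f, Z) = -5 - 2*f (K(f, Z) = -2*f - 5 = -5 - 2*f)
S(u) = -2*u (S(u) = u*(-2) = -2*u)
x(y, h) = (h + y)² (x(y, h) = (h + y)*(h + y) = (h + y)²)
S(15) - x(K(-1, 0), 63) = -2*15 - (63 + (-5 - 2*(-1)))² = -30 - (63 + (-5 + 2))² = -30 - (63 - 3)² = -30 - 1*60² = -30 - 1*3600 = -30 - 3600 = -3630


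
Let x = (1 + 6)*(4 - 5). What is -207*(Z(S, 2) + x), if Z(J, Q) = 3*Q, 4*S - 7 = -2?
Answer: 207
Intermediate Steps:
S = 5/4 (S = 7/4 + (¼)*(-2) = 7/4 - ½ = 5/4 ≈ 1.2500)
x = -7 (x = 7*(-1) = -7)
-207*(Z(S, 2) + x) = -207*(3*2 - 7) = -207*(6 - 7) = -207*(-1) = 207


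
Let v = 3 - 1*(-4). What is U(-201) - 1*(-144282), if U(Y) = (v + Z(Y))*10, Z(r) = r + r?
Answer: 140332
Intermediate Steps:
Z(r) = 2*r
v = 7 (v = 3 + 4 = 7)
U(Y) = 70 + 20*Y (U(Y) = (7 + 2*Y)*10 = 70 + 20*Y)
U(-201) - 1*(-144282) = (70 + 20*(-201)) - 1*(-144282) = (70 - 4020) + 144282 = -3950 + 144282 = 140332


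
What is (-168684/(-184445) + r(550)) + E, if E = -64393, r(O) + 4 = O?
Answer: -11776091231/184445 ≈ -63846.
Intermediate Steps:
r(O) = -4 + O
(-168684/(-184445) + r(550)) + E = (-168684/(-184445) + (-4 + 550)) - 64393 = (-168684*(-1/184445) + 546) - 64393 = (168684/184445 + 546) - 64393 = 100875654/184445 - 64393 = -11776091231/184445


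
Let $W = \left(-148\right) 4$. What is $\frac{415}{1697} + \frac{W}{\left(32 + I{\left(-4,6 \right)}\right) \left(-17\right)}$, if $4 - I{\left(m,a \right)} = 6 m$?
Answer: $\frac{356981}{432735} \approx 0.82494$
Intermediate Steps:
$I{\left(m,a \right)} = 4 - 6 m$
$W = -592$
$\frac{415}{1697} + \frac{W}{\left(32 + I{\left(-4,6 \right)}\right) \left(-17\right)} = \frac{415}{1697} - \frac{592}{\left(32 + \left(4 - -24\right)\right) \left(-17\right)} = 415 \cdot \frac{1}{1697} - \frac{592}{\left(32 + \left(4 + 24\right)\right) \left(-17\right)} = \frac{415}{1697} - \frac{592}{\left(32 + 28\right) \left(-17\right)} = \frac{415}{1697} - \frac{592}{60 \left(-17\right)} = \frac{415}{1697} - \frac{592}{-1020} = \frac{415}{1697} - - \frac{148}{255} = \frac{415}{1697} + \frac{148}{255} = \frac{356981}{432735}$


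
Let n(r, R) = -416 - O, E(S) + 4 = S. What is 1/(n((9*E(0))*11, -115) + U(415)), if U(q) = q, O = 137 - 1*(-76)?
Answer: -1/214 ≈ -0.0046729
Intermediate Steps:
E(S) = -4 + S
O = 213 (O = 137 + 76 = 213)
n(r, R) = -629 (n(r, R) = -416 - 1*213 = -416 - 213 = -629)
1/(n((9*E(0))*11, -115) + U(415)) = 1/(-629 + 415) = 1/(-214) = -1/214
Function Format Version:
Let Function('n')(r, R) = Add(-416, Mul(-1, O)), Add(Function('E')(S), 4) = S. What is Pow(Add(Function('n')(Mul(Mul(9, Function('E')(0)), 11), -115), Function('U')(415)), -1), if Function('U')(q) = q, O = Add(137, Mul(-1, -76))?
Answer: Rational(-1, 214) ≈ -0.0046729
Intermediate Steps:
Function('E')(S) = Add(-4, S)
O = 213 (O = Add(137, 76) = 213)
Function('n')(r, R) = -629 (Function('n')(r, R) = Add(-416, Mul(-1, 213)) = Add(-416, -213) = -629)
Pow(Add(Function('n')(Mul(Mul(9, Function('E')(0)), 11), -115), Function('U')(415)), -1) = Pow(Add(-629, 415), -1) = Pow(-214, -1) = Rational(-1, 214)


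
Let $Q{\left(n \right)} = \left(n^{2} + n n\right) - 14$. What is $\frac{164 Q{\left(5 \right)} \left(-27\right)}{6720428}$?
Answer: $- \frac{39852}{1680107} \approx -0.02372$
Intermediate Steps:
$Q{\left(n \right)} = -14 + 2 n^{2}$ ($Q{\left(n \right)} = \left(n^{2} + n^{2}\right) - 14 = 2 n^{2} - 14 = -14 + 2 n^{2}$)
$\frac{164 Q{\left(5 \right)} \left(-27\right)}{6720428} = \frac{164 \left(-14 + 2 \cdot 5^{2}\right) \left(-27\right)}{6720428} = 164 \left(-14 + 2 \cdot 25\right) \left(-27\right) \frac{1}{6720428} = 164 \left(-14 + 50\right) \left(-27\right) \frac{1}{6720428} = 164 \cdot 36 \left(-27\right) \frac{1}{6720428} = 5904 \left(-27\right) \frac{1}{6720428} = \left(-159408\right) \frac{1}{6720428} = - \frac{39852}{1680107}$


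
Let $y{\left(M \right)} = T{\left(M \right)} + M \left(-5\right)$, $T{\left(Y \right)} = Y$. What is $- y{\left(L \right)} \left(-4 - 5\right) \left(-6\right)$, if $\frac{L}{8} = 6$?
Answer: $10368$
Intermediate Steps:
$L = 48$ ($L = 8 \cdot 6 = 48$)
$y{\left(M \right)} = - 4 M$ ($y{\left(M \right)} = M + M \left(-5\right) = M - 5 M = - 4 M$)
$- y{\left(L \right)} \left(-4 - 5\right) \left(-6\right) = - \left(-4\right) 48 \left(-4 - 5\right) \left(-6\right) = - \left(-192\right) \left(-9\right) \left(-6\right) = \left(-1\right) 1728 \left(-6\right) = \left(-1728\right) \left(-6\right) = 10368$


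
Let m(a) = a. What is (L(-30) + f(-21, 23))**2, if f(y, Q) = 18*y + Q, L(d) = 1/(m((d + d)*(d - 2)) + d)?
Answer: 450172560601/3572100 ≈ 1.2602e+5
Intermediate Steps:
L(d) = 1/(d + 2*d*(-2 + d)) (L(d) = 1/((d + d)*(d - 2) + d) = 1/((2*d)*(-2 + d) + d) = 1/(2*d*(-2 + d) + d) = 1/(d + 2*d*(-2 + d)))
f(y, Q) = Q + 18*y
(L(-30) + f(-21, 23))**2 = (1/((-30)*(-3 + 2*(-30))) + (23 + 18*(-21)))**2 = (-1/(30*(-3 - 60)) + (23 - 378))**2 = (-1/30/(-63) - 355)**2 = (-1/30*(-1/63) - 355)**2 = (1/1890 - 355)**2 = (-670949/1890)**2 = 450172560601/3572100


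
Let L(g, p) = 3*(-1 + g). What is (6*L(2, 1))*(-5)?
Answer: -90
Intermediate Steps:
L(g, p) = -3 + 3*g
(6*L(2, 1))*(-5) = (6*(-3 + 3*2))*(-5) = (6*(-3 + 6))*(-5) = (6*3)*(-5) = 18*(-5) = -90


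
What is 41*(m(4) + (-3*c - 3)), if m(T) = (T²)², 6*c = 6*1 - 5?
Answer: 20705/2 ≈ 10353.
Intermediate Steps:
c = ⅙ (c = (6*1 - 5)/6 = (6 - 5)/6 = (⅙)*1 = ⅙ ≈ 0.16667)
m(T) = T⁴
41*(m(4) + (-3*c - 3)) = 41*(4⁴ + (-3*⅙ - 3)) = 41*(256 + (-½ - 3)) = 41*(256 - 7/2) = 41*(505/2) = 20705/2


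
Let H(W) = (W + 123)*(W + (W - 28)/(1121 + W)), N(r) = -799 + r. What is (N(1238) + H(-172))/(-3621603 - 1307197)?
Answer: -8424583/4677431200 ≈ -0.0018011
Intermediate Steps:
H(W) = (123 + W)*(W + (-28 + W)/(1121 + W))
(N(1238) + H(-172))/(-3621603 - 1307197) = ((-799 + 1238) + (-3444 + (-172)³ + 1245*(-172)² + 137978*(-172))/(1121 - 172))/(-3621603 - 1307197) = (439 + (-3444 - 5088448 + 1245*29584 - 23732216)/949)/(-4928800) = (439 + (-3444 - 5088448 + 36832080 - 23732216)/949)*(-1/4928800) = (439 + (1/949)*8007972)*(-1/4928800) = (439 + 8007972/949)*(-1/4928800) = (8424583/949)*(-1/4928800) = -8424583/4677431200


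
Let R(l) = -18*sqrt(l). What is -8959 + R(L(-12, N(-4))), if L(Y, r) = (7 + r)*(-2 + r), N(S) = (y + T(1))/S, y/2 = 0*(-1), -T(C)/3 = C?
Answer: -8959 - 9*I*sqrt(155)/2 ≈ -8959.0 - 56.025*I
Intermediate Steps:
T(C) = -3*C
y = 0 (y = 2*(0*(-1)) = 2*0 = 0)
N(S) = -3/S (N(S) = (0 - 3*1)/S = (0 - 3)/S = -3/S)
L(Y, r) = (-2 + r)*(7 + r)
-8959 + R(L(-12, N(-4))) = -8959 - 18*sqrt(-14 + (-3/(-4))**2 + 5*(-3/(-4))) = -8959 - 18*sqrt(-14 + (-3*(-1/4))**2 + 5*(-3*(-1/4))) = -8959 - 18*sqrt(-14 + (3/4)**2 + 5*(3/4)) = -8959 - 18*sqrt(-14 + 9/16 + 15/4) = -8959 - 9*I*sqrt(155)/2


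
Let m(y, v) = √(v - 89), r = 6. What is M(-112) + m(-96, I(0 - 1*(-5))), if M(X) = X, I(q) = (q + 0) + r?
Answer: -112 + I*√78 ≈ -112.0 + 8.8318*I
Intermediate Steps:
I(q) = 6 + q (I(q) = (q + 0) + 6 = q + 6 = 6 + q)
m(y, v) = √(-89 + v)
M(-112) + m(-96, I(0 - 1*(-5))) = -112 + √(-89 + (6 + (0 - 1*(-5)))) = -112 + √(-89 + (6 + (0 + 5))) = -112 + √(-89 + (6 + 5)) = -112 + √(-89 + 11) = -112 + √(-78) = -112 + I*√78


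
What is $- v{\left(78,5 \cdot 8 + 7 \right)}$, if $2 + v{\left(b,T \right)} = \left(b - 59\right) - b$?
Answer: $61$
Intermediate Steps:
$v{\left(b,T \right)} = -61$ ($v{\left(b,T \right)} = -2 + \left(\left(b - 59\right) - b\right) = -2 + \left(\left(-59 + b\right) - b\right) = -2 - 59 = -61$)
$- v{\left(78,5 \cdot 8 + 7 \right)} = \left(-1\right) \left(-61\right) = 61$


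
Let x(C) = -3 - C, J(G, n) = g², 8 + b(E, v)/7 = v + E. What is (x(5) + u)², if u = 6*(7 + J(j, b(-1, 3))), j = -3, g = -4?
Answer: 16900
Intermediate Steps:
b(E, v) = -56 + 7*E + 7*v (b(E, v) = -56 + 7*(v + E) = -56 + 7*(E + v) = -56 + (7*E + 7*v) = -56 + 7*E + 7*v)
J(G, n) = 16 (J(G, n) = (-4)² = 16)
u = 138 (u = 6*(7 + 16) = 6*23 = 138)
(x(5) + u)² = ((-3 - 1*5) + 138)² = ((-3 - 5) + 138)² = (-8 + 138)² = 130² = 16900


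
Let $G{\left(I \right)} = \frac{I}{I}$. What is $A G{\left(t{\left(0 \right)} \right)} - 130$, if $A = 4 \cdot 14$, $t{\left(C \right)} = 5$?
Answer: $-74$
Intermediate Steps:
$A = 56$
$G{\left(I \right)} = 1$
$A G{\left(t{\left(0 \right)} \right)} - 130 = 56 \cdot 1 - 130 = 56 - 130 = -74$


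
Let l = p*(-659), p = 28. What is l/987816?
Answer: -4613/246954 ≈ -0.018680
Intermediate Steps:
l = -18452 (l = 28*(-659) = -18452)
l/987816 = -18452/987816 = -18452*1/987816 = -4613/246954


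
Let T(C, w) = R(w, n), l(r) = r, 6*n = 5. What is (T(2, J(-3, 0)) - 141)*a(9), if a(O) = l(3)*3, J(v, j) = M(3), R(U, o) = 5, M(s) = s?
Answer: -1224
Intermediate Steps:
n = ⅚ (n = (⅙)*5 = ⅚ ≈ 0.83333)
J(v, j) = 3
a(O) = 9 (a(O) = 3*3 = 9)
T(C, w) = 5
(T(2, J(-3, 0)) - 141)*a(9) = (5 - 141)*9 = -136*9 = -1224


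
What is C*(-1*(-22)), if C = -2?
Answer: -44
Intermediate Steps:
C*(-1*(-22)) = -(-2)*(-22) = -2*22 = -44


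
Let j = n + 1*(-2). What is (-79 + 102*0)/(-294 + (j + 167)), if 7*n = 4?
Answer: 553/899 ≈ 0.61513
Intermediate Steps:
n = 4/7 (n = (⅐)*4 = 4/7 ≈ 0.57143)
j = -10/7 (j = 4/7 + 1*(-2) = 4/7 - 2 = -10/7 ≈ -1.4286)
(-79 + 102*0)/(-294 + (j + 167)) = (-79 + 102*0)/(-294 + (-10/7 + 167)) = (-79 + 0)/(-294 + 1159/7) = -79/(-899/7) = -79*(-7/899) = 553/899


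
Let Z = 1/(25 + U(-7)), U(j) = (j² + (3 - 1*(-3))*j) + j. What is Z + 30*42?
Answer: 31501/25 ≈ 1260.0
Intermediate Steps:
U(j) = j² + 7*j (U(j) = (j² + (3 + 3)*j) + j = (j² + 6*j) + j = j² + 7*j)
Z = 1/25 (Z = 1/(25 - 7*(7 - 7)) = 1/(25 - 7*0) = 1/(25 + 0) = 1/25 ≈ 0.040000)
Z + 30*42 = 1/25 + 30*42 = 1/25 + 1260 = 31501/25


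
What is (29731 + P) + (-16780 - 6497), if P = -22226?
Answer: -15772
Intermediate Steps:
(29731 + P) + (-16780 - 6497) = (29731 - 22226) + (-16780 - 6497) = 7505 - 23277 = -15772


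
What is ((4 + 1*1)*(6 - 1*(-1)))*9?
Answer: 315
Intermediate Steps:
((4 + 1*1)*(6 - 1*(-1)))*9 = ((4 + 1)*(6 + 1))*9 = (5*7)*9 = 35*9 = 315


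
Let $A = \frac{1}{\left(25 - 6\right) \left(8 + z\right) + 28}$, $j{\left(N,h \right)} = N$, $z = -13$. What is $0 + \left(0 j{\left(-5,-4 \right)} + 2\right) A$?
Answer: $- \frac{2}{67} \approx -0.029851$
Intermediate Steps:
$A = - \frac{1}{67}$ ($A = \frac{1}{\left(25 - 6\right) \left(8 - 13\right) + 28} = \frac{1}{19 \left(-5\right) + 28} = \frac{1}{-95 + 28} = \frac{1}{-67} = - \frac{1}{67} \approx -0.014925$)
$0 + \left(0 j{\left(-5,-4 \right)} + 2\right) A = 0 + \left(0 \left(-5\right) + 2\right) \left(- \frac{1}{67}\right) = 0 + \left(0 + 2\right) \left(- \frac{1}{67}\right) = 0 + 2 \left(- \frac{1}{67}\right) = 0 - \frac{2}{67} = - \frac{2}{67}$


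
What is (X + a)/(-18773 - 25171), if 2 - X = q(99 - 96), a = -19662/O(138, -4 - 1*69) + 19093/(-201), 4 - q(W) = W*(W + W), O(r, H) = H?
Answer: -2793041/644790312 ≈ -0.0043317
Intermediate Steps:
q(W) = 4 - 2*W² (q(W) = 4 - W*(W + W) = 4 - W*2*W = 4 - 2*W²)
a = 2558273/14673 (a = -19662/(-4 - 1*69) + 19093/(-201) = -19662/(-4 - 69) + 19093*(-1/201) = -19662/(-73) - 19093/201 = -19662*(-1/73) - 19093/201 = 19662/73 - 19093/201 = 2558273/14673 ≈ 174.35)
X = 16 (X = 2 - (4 - 2*(99 - 96)²) = 2 - (4 - 2*3²) = 2 - (4 - 2*9) = 2 - (4 - 18) = 2 - 1*(-14) = 2 + 14 = 16)
(X + a)/(-18773 - 25171) = (16 + 2558273/14673)/(-18773 - 25171) = (2793041/14673)/(-43944) = (2793041/14673)*(-1/43944) = -2793041/644790312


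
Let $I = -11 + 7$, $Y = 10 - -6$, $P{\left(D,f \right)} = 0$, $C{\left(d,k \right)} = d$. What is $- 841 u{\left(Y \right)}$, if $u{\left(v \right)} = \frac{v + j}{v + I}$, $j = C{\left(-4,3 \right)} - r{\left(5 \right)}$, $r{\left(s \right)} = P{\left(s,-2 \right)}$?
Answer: $-841$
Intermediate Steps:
$r{\left(s \right)} = 0$
$Y = 16$ ($Y = 10 + 6 = 16$)
$j = -4$ ($j = -4 - 0 = -4 + 0 = -4$)
$I = -4$
$u{\left(v \right)} = 1$ ($u{\left(v \right)} = \frac{v - 4}{v - 4} = \frac{-4 + v}{-4 + v} = 1$)
$- 841 u{\left(Y \right)} = \left(-841\right) 1 = -841$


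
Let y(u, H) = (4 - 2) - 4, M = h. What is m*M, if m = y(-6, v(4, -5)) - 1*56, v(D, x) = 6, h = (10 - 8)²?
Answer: -232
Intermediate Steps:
h = 4 (h = 2² = 4)
M = 4
y(u, H) = -2 (y(u, H) = 2 - 4 = -2)
m = -58 (m = -2 - 1*56 = -2 - 56 = -58)
m*M = -58*4 = -232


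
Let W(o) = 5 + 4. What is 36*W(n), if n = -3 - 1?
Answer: 324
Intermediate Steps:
n = -4
W(o) = 9
36*W(n) = 36*9 = 324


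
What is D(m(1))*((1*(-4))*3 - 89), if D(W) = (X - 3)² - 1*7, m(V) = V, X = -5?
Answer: -5757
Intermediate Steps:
D(W) = 57 (D(W) = (-5 - 3)² - 1*7 = (-8)² - 7 = 64 - 7 = 57)
D(m(1))*((1*(-4))*3 - 89) = 57*((1*(-4))*3 - 89) = 57*(-4*3 - 89) = 57*(-12 - 89) = 57*(-101) = -5757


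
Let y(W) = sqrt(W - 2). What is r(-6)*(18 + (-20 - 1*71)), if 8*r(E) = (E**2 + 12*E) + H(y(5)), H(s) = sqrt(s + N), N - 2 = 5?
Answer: 657/2 - 73*sqrt(7 + sqrt(3))/8 ≈ 301.54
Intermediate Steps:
y(W) = sqrt(-2 + W)
N = 7 (N = 2 + 5 = 7)
H(s) = sqrt(7 + s) (H(s) = sqrt(s + 7) = sqrt(7 + s))
r(E) = E**2/8 + sqrt(7 + sqrt(3))/8 + 3*E/2 (r(E) = ((E**2 + 12*E) + sqrt(7 + sqrt(-2 + 5)))/8 = ((E**2 + 12*E) + sqrt(7 + sqrt(3)))/8 = (E**2 + sqrt(7 + sqrt(3)) + 12*E)/8 = E**2/8 + sqrt(7 + sqrt(3))/8 + 3*E/2)
r(-6)*(18 + (-20 - 1*71)) = ((1/8)*(-6)**2 + sqrt(7 + sqrt(3))/8 + (3/2)*(-6))*(18 + (-20 - 1*71)) = ((1/8)*36 + sqrt(7 + sqrt(3))/8 - 9)*(18 + (-20 - 71)) = (9/2 + sqrt(7 + sqrt(3))/8 - 9)*(18 - 91) = (-9/2 + sqrt(7 + sqrt(3))/8)*(-73) = 657/2 - 73*sqrt(7 + sqrt(3))/8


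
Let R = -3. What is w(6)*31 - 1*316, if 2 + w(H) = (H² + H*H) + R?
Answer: 1761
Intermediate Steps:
w(H) = -5 + 2*H² (w(H) = -2 + ((H² + H*H) - 3) = -2 + ((H² + H²) - 3) = -2 + (2*H² - 3) = -2 + (-3 + 2*H²) = -5 + 2*H²)
w(6)*31 - 1*316 = (-5 + 2*6²)*31 - 1*316 = (-5 + 2*36)*31 - 316 = (-5 + 72)*31 - 316 = 67*31 - 316 = 2077 - 316 = 1761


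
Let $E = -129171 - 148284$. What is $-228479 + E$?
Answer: $-505934$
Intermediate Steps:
$E = -277455$ ($E = -129171 - 148284 = -277455$)
$-228479 + E = -228479 - 277455 = -505934$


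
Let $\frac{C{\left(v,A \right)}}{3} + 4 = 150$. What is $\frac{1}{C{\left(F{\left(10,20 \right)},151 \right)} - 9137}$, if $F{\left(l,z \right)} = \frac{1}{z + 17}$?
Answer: $- \frac{1}{8699} \approx -0.00011496$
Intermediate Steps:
$F{\left(l,z \right)} = \frac{1}{17 + z}$
$C{\left(v,A \right)} = 438$ ($C{\left(v,A \right)} = -12 + 3 \cdot 150 = -12 + 450 = 438$)
$\frac{1}{C{\left(F{\left(10,20 \right)},151 \right)} - 9137} = \frac{1}{438 - 9137} = \frac{1}{-8699} = - \frac{1}{8699}$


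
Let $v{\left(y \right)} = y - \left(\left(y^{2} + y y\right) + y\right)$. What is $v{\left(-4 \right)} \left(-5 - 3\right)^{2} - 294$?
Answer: $-2342$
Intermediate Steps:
$v{\left(y \right)} = - 2 y^{2}$ ($v{\left(y \right)} = y - \left(\left(y^{2} + y^{2}\right) + y\right) = y - \left(2 y^{2} + y\right) = y - \left(y + 2 y^{2}\right) = - 2 y^{2}$)
$v{\left(-4 \right)} \left(-5 - 3\right)^{2} - 294 = - 2 \left(-4\right)^{2} \left(-5 - 3\right)^{2} - 294 = \left(-2\right) 16 \left(-8\right)^{2} - 294 = \left(-32\right) 64 - 294 = -2048 - 294 = -2342$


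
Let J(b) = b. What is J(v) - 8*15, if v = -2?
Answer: -122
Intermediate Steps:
J(v) - 8*15 = -2 - 8*15 = -2 - 120 = -122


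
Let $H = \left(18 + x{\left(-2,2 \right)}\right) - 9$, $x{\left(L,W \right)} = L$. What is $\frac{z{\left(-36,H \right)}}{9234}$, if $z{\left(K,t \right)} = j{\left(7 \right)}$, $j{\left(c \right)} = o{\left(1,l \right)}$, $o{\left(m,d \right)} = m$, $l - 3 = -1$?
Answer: $\frac{1}{9234} \approx 0.0001083$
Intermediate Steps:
$l = 2$ ($l = 3 - 1 = 2$)
$H = 7$ ($H = \left(18 - 2\right) - 9 = 16 - 9 = 7$)
$j{\left(c \right)} = 1$
$z{\left(K,t \right)} = 1$
$\frac{z{\left(-36,H \right)}}{9234} = 1 \cdot \frac{1}{9234} = \frac{1}{9234}$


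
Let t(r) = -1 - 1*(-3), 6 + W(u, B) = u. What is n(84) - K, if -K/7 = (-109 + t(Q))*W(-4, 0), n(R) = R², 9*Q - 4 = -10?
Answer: 14546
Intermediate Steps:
W(u, B) = -6 + u
Q = -⅔ (Q = 4/9 + (⅑)*(-10) = 4/9 - 10/9 = -⅔ ≈ -0.66667)
t(r) = 2 (t(r) = -1 + 3 = 2)
K = -7490 (K = -7*(-109 + 2)*(-6 - 4) = -(-749)*(-10) = -7*1070 = -7490)
n(84) - K = 84² - 1*(-7490) = 7056 + 7490 = 14546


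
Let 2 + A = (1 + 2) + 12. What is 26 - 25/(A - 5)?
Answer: 183/8 ≈ 22.875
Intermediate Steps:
A = 13 (A = -2 + ((1 + 2) + 12) = -2 + (3 + 12) = -2 + 15 = 13)
26 - 25/(A - 5) = 26 - 25/(13 - 5) = 26 - 25/8 = 183/8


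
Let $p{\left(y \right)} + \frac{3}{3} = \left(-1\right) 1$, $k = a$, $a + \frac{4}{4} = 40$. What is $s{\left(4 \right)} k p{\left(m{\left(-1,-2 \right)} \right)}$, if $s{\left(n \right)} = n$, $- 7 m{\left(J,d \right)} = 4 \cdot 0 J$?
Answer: $-312$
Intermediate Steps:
$a = 39$ ($a = -1 + 40 = 39$)
$m{\left(J,d \right)} = 0$ ($m{\left(J,d \right)} = - \frac{4 \cdot 0 J}{7} = - \frac{0 J}{7} = \left(- \frac{1}{7}\right) 0 = 0$)
$k = 39$
$p{\left(y \right)} = -2$ ($p{\left(y \right)} = -1 - 1 = -2$)
$s{\left(4 \right)} k p{\left(m{\left(-1,-2 \right)} \right)} = 4 \cdot 39 \left(-2\right) = 156 \left(-2\right) = -312$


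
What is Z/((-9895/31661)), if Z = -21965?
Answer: 139086773/1979 ≈ 70281.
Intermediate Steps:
Z/((-9895/31661)) = -21965/((-9895/31661)) = -21965/((-9895*1/31661)) = -21965/(-9895/31661) = -21965*(-31661/9895) = 139086773/1979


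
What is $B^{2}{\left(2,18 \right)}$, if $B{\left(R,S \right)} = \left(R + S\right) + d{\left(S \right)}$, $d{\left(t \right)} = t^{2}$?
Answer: $118336$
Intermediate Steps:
$B{\left(R,S \right)} = R + S + S^{2}$ ($B{\left(R,S \right)} = \left(R + S\right) + S^{2} = R + S + S^{2}$)
$B^{2}{\left(2,18 \right)} = \left(2 + 18 + 18^{2}\right)^{2} = \left(2 + 18 + 324\right)^{2} = 344^{2} = 118336$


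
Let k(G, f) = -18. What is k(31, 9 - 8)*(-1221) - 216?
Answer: 21762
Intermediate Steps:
k(31, 9 - 8)*(-1221) - 216 = -18*(-1221) - 216 = 21978 - 216 = 21762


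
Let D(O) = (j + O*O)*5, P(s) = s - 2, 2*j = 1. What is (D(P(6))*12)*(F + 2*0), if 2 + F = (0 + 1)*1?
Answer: -990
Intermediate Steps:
j = ½ (j = (½)*1 = ½ ≈ 0.50000)
F = -1 (F = -2 + (0 + 1)*1 = -2 + 1*1 = -2 + 1 = -1)
P(s) = -2 + s
D(O) = 5/2 + 5*O² (D(O) = (½ + O*O)*5 = (½ + O²)*5 = 5/2 + 5*O²)
(D(P(6))*12)*(F + 2*0) = ((5/2 + 5*(-2 + 6)²)*12)*(-1 + 2*0) = ((5/2 + 5*4²)*12)*(-1 + 0) = ((5/2 + 5*16)*12)*(-1) = ((5/2 + 80)*12)*(-1) = ((165/2)*12)*(-1) = 990*(-1) = -990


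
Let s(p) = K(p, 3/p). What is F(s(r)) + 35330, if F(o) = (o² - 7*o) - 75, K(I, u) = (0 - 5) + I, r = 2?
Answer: 35285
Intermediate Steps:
K(I, u) = -5 + I
s(p) = -5 + p
F(o) = -75 + o² - 7*o
F(s(r)) + 35330 = (-75 + (-5 + 2)² - 7*(-5 + 2)) + 35330 = (-75 + (-3)² - 7*(-3)) + 35330 = (-75 + 9 + 21) + 35330 = -45 + 35330 = 35285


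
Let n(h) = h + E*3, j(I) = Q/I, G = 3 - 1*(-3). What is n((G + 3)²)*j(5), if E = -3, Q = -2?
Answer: -144/5 ≈ -28.800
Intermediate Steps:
G = 6 (G = 3 + 3 = 6)
j(I) = -2/I
n(h) = -9 + h (n(h) = h - 3*3 = h - 9 = -9 + h)
n((G + 3)²)*j(5) = (-9 + (6 + 3)²)*(-2/5) = (-9 + 9²)*(-2*⅕) = (-9 + 81)*(-⅖) = 72*(-⅖) = -144/5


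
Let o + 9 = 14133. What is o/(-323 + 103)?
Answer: -321/5 ≈ -64.200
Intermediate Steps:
o = 14124 (o = -9 + 14133 = 14124)
o/(-323 + 103) = 14124/(-323 + 103) = 14124/(-220) = -1/220*14124 = -321/5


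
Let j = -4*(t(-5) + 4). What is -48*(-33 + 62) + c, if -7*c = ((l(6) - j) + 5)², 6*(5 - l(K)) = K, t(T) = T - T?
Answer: -10369/7 ≈ -1481.3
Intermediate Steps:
t(T) = 0
l(K) = 5 - K/6
j = -16 (j = -4*(0 + 4) = -4*4 = -16)
c = -625/7 (c = -(((5 - ⅙*6) - 1*(-16)) + 5)²/7 = -(((5 - 1) + 16) + 5)²/7 = -((4 + 16) + 5)²/7 = -(20 + 5)²/7 = -⅐*25² = -⅐*625 = -625/7 ≈ -89.286)
-48*(-33 + 62) + c = -48*(-33 + 62) - 625/7 = -48*29 - 625/7 = -1392 - 625/7 = -10369/7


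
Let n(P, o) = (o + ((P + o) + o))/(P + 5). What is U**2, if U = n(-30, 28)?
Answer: 2916/625 ≈ 4.6656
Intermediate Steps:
n(P, o) = (P + 3*o)/(5 + P) (n(P, o) = (o + (P + 2*o))/(5 + P) = (P + 3*o)/(5 + P))
U = -54/25 (U = (-30 + 3*28)/(5 - 30) = (-30 + 84)/(-25) = -1/25*54 = -54/25 ≈ -2.1600)
U**2 = (-54/25)**2 = 2916/625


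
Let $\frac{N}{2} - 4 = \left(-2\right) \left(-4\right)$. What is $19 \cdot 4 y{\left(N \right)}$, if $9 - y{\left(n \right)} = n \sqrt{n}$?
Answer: $684 - 3648 \sqrt{6} \approx -8251.7$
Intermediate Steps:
$N = 24$ ($N = 8 + 2 \left(\left(-2\right) \left(-4\right)\right) = 8 + 2 \cdot 8 = 8 + 16 = 24$)
$y{\left(n \right)} = 9 - n^{\frac{3}{2}}$ ($y{\left(n \right)} = 9 - n \sqrt{n} = 9 - n^{\frac{3}{2}}$)
$19 \cdot 4 y{\left(N \right)} = 19 \cdot 4 \left(9 - 24^{\frac{3}{2}}\right) = 76 \left(9 - 48 \sqrt{6}\right) = 684 - 3648 \sqrt{6}$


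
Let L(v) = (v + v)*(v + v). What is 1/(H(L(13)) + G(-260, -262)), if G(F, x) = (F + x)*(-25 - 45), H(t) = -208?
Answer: 1/36332 ≈ 2.7524e-5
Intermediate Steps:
L(v) = 4*v² (L(v) = (2*v)*(2*v) = 4*v²)
G(F, x) = -70*F - 70*x (G(F, x) = (F + x)*(-70) = -70*F - 70*x)
1/(H(L(13)) + G(-260, -262)) = 1/(-208 + (-70*(-260) - 70*(-262))) = 1/(-208 + (18200 + 18340)) = 1/(-208 + 36540) = 1/36332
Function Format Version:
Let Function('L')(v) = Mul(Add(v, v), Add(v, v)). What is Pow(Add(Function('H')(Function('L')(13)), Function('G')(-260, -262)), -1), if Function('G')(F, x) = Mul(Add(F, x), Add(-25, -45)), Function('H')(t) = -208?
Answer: Rational(1, 36332) ≈ 2.7524e-5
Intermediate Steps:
Function('L')(v) = Mul(4, Pow(v, 2)) (Function('L')(v) = Mul(Mul(2, v), Mul(2, v)) = Mul(4, Pow(v, 2)))
Function('G')(F, x) = Add(Mul(-70, F), Mul(-70, x)) (Function('G')(F, x) = Mul(Add(F, x), -70) = Add(Mul(-70, F), Mul(-70, x)))
Pow(Add(Function('H')(Function('L')(13)), Function('G')(-260, -262)), -1) = Pow(Add(-208, Add(Mul(-70, -260), Mul(-70, -262))), -1) = Pow(Add(-208, Add(18200, 18340)), -1) = Pow(Add(-208, 36540), -1) = Pow(36332, -1) = Rational(1, 36332)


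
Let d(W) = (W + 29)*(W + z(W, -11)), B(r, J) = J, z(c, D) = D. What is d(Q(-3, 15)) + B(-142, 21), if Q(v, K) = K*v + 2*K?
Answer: -343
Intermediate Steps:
Q(v, K) = 2*K + K*v
d(W) = (-11 + W)*(29 + W) (d(W) = (W + 29)*(W - 11) = (29 + W)*(-11 + W) = (-11 + W)*(29 + W))
d(Q(-3, 15)) + B(-142, 21) = (-319 + (15*(2 - 3))**2 + 18*(15*(2 - 3))) + 21 = (-319 + (15*(-1))**2 + 18*(15*(-1))) + 21 = (-319 + (-15)**2 + 18*(-15)) + 21 = (-319 + 225 - 270) + 21 = -364 + 21 = -343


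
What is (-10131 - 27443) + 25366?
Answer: -12208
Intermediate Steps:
(-10131 - 27443) + 25366 = -37574 + 25366 = -12208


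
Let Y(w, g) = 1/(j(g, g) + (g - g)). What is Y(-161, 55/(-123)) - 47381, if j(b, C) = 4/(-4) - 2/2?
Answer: -94763/2 ≈ -47382.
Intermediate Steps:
j(b, C) = -2 (j(b, C) = 4*(-1/4) - 2*1/2 = -1 - 1 = -2)
Y(w, g) = -1/2 (Y(w, g) = 1/(-2 + (g - g)) = 1/(-2 + 0) = 1/(-2) = -1/2)
Y(-161, 55/(-123)) - 47381 = -1/2 - 47381 = -94763/2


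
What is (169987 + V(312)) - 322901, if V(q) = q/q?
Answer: -152913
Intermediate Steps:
V(q) = 1
(169987 + V(312)) - 322901 = (169987 + 1) - 322901 = 169988 - 322901 = -152913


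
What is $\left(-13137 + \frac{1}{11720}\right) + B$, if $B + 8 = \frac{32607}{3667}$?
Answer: $- \frac{564553662093}{42977240} \approx -13136.0$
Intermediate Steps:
$B = \frac{3271}{3667}$ ($B = -8 + \frac{32607}{3667} = \frac{3271}{3667} \approx 0.89201$)
$\left(-13137 + \frac{1}{11720}\right) + B = \left(-13137 + \frac{1}{11720}\right) + \frac{3271}{3667} = - \frac{153965639}{11720} + \frac{3271}{3667} = - \frac{564553662093}{42977240}$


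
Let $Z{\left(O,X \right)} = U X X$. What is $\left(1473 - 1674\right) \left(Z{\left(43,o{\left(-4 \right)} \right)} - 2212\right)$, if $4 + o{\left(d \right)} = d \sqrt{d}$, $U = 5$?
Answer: $492852 - 64320 i \approx 4.9285 \cdot 10^{5} - 64320.0 i$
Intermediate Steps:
$o{\left(d \right)} = -4 + d^{\frac{3}{2}}$ ($o{\left(d \right)} = -4 + d \sqrt{d} = -4 + d^{\frac{3}{2}}$)
$Z{\left(O,X \right)} = 5 X^{2}$ ($Z{\left(O,X \right)} = 5 X X = 5 X^{2}$)
$\left(1473 - 1674\right) \left(Z{\left(43,o{\left(-4 \right)} \right)} - 2212\right) = \left(1473 - 1674\right) \left(5 \left(-4 + \left(-4\right)^{\frac{3}{2}}\right)^{2} - 2212\right) = - 201 \left(5 \left(-4 - 8 i\right)^{2} - 2212\right) = - 201 \left(-2212 + 5 \left(-4 - 8 i\right)^{2}\right) = 444612 - 1005 \left(-4 - 8 i\right)^{2}$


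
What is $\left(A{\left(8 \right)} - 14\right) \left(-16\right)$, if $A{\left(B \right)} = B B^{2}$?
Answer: $-7968$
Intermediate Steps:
$A{\left(B \right)} = B^{3}$
$\left(A{\left(8 \right)} - 14\right) \left(-16\right) = \left(8^{3} - 14\right) \left(-16\right) = \left(512 - 14\right) \left(-16\right) = 498 \left(-16\right) = -7968$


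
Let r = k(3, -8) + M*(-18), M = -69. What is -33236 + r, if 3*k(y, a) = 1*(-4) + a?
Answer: -31998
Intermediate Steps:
k(y, a) = -4/3 + a/3 (k(y, a) = (1*(-4) + a)/3 = (-4 + a)/3 = -4/3 + a/3)
r = 1238 (r = (-4/3 + (1/3)*(-8)) - 69*(-18) = (-4/3 - 8/3) + 1242 = -4 + 1242 = 1238)
-33236 + r = -33236 + 1238 = -31998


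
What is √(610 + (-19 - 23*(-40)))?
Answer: √1511 ≈ 38.872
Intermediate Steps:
√(610 + (-19 - 23*(-40))) = √(610 + (-19 + 920)) = √(610 + 901) = √1511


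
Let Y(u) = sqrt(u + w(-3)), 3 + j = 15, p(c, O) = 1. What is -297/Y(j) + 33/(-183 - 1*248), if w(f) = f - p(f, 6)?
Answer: -33/431 - 297*sqrt(2)/4 ≈ -105.08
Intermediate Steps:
j = 12 (j = -3 + 15 = 12)
w(f) = -1 + f (w(f) = f - 1*1 = f - 1 = -1 + f)
Y(u) = sqrt(-4 + u) (Y(u) = sqrt(u + (-1 - 3)) = sqrt(u - 4) = sqrt(-4 + u))
-297/Y(j) + 33/(-183 - 1*248) = -297/sqrt(-4 + 12) + 33/(-183 - 1*248) = -297*sqrt(2)/4 + 33/(-183 - 248) = -297*sqrt(2)/4 + 33/(-431) = -297*sqrt(2)/4 + 33*(-1/431) = -297*sqrt(2)/4 - 33/431 = -33/431 - 297*sqrt(2)/4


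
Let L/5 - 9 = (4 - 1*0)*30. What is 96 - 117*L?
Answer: -75369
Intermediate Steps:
L = 645 (L = 45 + 5*((4 - 1*0)*30) = 45 + 5*((4 + 0)*30) = 45 + 5*(4*30) = 45 + 5*120 = 45 + 600 = 645)
96 - 117*L = 96 - 117*645 = 96 - 75465 = -75369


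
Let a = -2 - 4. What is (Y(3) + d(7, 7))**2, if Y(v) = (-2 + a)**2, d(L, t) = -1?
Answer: 3969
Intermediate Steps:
a = -6
Y(v) = 64 (Y(v) = (-2 - 6)**2 = (-8)**2 = 64)
(Y(3) + d(7, 7))**2 = (64 - 1)**2 = 63**2 = 3969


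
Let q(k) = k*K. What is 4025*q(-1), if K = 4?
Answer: -16100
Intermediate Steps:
q(k) = 4*k (q(k) = k*4 = 4*k)
4025*q(-1) = 4025*(4*(-1)) = 4025*(-4) = -16100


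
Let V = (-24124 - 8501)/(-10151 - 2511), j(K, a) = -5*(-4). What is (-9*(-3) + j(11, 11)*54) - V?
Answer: 13984209/12662 ≈ 1104.4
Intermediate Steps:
j(K, a) = 20
V = 32625/12662 (V = -32625/(-12662) = -32625*(-1/12662) = 32625/12662 ≈ 2.5766)
(-9*(-3) + j(11, 11)*54) - V = (-9*(-3) + 20*54) - 1*32625/12662 = (27 + 1080) - 32625/12662 = 1107 - 32625/12662 = 13984209/12662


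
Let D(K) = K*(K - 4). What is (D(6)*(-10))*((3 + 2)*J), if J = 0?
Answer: 0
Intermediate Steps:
D(K) = K*(-4 + K)
(D(6)*(-10))*((3 + 2)*J) = ((6*(-4 + 6))*(-10))*((3 + 2)*0) = ((6*2)*(-10))*(5*0) = (12*(-10))*0 = -120*0 = 0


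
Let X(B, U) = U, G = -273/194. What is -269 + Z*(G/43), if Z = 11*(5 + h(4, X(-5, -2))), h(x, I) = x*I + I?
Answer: -2228983/8342 ≈ -267.20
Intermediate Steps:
G = -273/194 (G = -273*1/194 = -273/194 ≈ -1.4072)
h(x, I) = I + I*x (h(x, I) = I*x + I = I + I*x)
Z = -55 (Z = 11*(5 - 2*(1 + 4)) = 11*(5 - 2*5) = 11*(5 - 10) = 11*(-5) = -55)
-269 + Z*(G/43) = -269 - (-15015)/(194*43) = -269 - 55*(-273/8342) = -269 + 15015/8342 = -2228983/8342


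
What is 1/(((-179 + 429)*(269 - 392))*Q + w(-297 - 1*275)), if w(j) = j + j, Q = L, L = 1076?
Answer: -1/33088144 ≈ -3.0222e-8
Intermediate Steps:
Q = 1076
w(j) = 2*j
1/(((-179 + 429)*(269 - 392))*Q + w(-297 - 1*275)) = 1/(((-179 + 429)*(269 - 392))*1076 + 2*(-297 - 1*275)) = 1/((250*(-123))*1076 + 2*(-297 - 275)) = 1/(-30750*1076 + 2*(-572)) = 1/(-33087000 - 1144) = 1/(-33088144) = -1/33088144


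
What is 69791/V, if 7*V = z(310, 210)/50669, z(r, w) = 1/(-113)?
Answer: -2797165981589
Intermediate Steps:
z(r, w) = -1/113
V = -1/40079179 (V = (-1/113/50669)/7 = (-1/113*1/50669)/7 = (1/7)*(-1/5725597) = -1/40079179 ≈ -2.4951e-8)
69791/V = 69791/(-1/40079179) = 69791*(-40079179) = -2797165981589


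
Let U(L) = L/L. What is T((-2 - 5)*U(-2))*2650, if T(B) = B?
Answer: -18550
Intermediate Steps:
U(L) = 1
T((-2 - 5)*U(-2))*2650 = ((-2 - 5)*1)*2650 = -7*1*2650 = -7*2650 = -18550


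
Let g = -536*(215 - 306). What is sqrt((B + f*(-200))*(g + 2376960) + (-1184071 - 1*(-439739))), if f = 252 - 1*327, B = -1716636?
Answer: 2*I*sqrt(1031930112107) ≈ 2.0317e+6*I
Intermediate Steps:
f = -75 (f = 252 - 327 = -75)
g = 48776 (g = -536*(-91) = 48776)
sqrt((B + f*(-200))*(g + 2376960) + (-1184071 - 1*(-439739))) = sqrt((-1716636 - 75*(-200))*(48776 + 2376960) + (-1184071 - 1*(-439739))) = sqrt((-1716636 + 15000)*2425736 + (-1184071 + 439739)) = sqrt(-1701636*2425736 - 744332) = sqrt(-4127719704096 - 744332) = sqrt(-4127720448428) = 2*I*sqrt(1031930112107)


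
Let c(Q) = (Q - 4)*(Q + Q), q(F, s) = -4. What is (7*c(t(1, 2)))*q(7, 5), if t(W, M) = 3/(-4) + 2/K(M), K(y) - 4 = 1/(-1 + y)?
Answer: -4263/50 ≈ -85.260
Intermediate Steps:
K(y) = 4 + 1/(-1 + y)
t(W, M) = -¾ + 2*(-1 + M)/(-3 + 4*M) (t(W, M) = 3/(-4) + 2/(((-3 + 4*M)/(-1 + M))) = 3*(-¼) + 2*((-1 + M)/(-3 + 4*M)) = -¾ + 2*(-1 + M)/(-3 + 4*M))
c(Q) = 2*Q*(-4 + Q) (c(Q) = (-4 + Q)*(2*Q) = 2*Q*(-4 + Q))
(7*c(t(1, 2)))*q(7, 5) = (7*(2*((1 - 4*2)/(4*(-3 + 4*2)))*(-4 + (1 - 4*2)/(4*(-3 + 4*2)))))*(-4) = (7*(2*((1 - 8)/(4*(-3 + 8)))*(-4 + (1 - 8)/(4*(-3 + 8)))))*(-4) = (7*(2*((¼)*(-7)/5)*(-4 + (¼)*(-7)/5)))*(-4) = (7*(2*((¼)*(⅕)*(-7))*(-4 + (¼)*(⅕)*(-7))))*(-4) = (7*(2*(-7/20)*(-4 - 7/20)))*(-4) = (7*(2*(-7/20)*(-87/20)))*(-4) = (7*(609/200))*(-4) = (4263/200)*(-4) = -4263/50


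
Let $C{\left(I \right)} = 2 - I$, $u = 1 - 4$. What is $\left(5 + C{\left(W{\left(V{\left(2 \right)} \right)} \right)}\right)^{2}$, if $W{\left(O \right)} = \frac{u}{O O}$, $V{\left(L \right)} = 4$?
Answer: $\frac{13225}{256} \approx 51.66$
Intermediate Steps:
$u = -3$ ($u = 1 - 4 = -3$)
$W{\left(O \right)} = - \frac{3}{O^{2}}$ ($W{\left(O \right)} = - \frac{3}{O O} = - \frac{3}{O^{2}}$)
$\left(5 + C{\left(W{\left(V{\left(2 \right)} \right)} \right)}\right)^{2} = \left(5 + \left(2 - - \frac{3}{16}\right)\right)^{2} = \left(5 + \left(2 + \frac{3}{16}\right)\right)^{2} = \left(5 + \frac{35}{16}\right)^{2} = \left(\frac{115}{16}\right)^{2} = \frac{13225}{256}$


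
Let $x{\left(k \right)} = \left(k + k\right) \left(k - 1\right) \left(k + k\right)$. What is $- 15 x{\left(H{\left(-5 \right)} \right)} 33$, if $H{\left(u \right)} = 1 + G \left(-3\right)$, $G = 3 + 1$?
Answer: $2874960$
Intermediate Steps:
$G = 4$
$H{\left(u \right)} = -11$ ($H{\left(u \right)} = 1 + 4 \left(-3\right) = 1 - 12 = -11$)
$x{\left(k \right)} = 4 k^{2} \left(-1 + k\right)$ ($x{\left(k \right)} = 2 k \left(-1 + k\right) 2 k = 4 k^{2} \left(-1 + k\right)$)
$- 15 x{\left(H{\left(-5 \right)} \right)} 33 = - 15 \cdot 4 \left(-11\right)^{2} \left(-1 - 11\right) 33 = - 15 \cdot 4 \cdot 121 \left(-12\right) 33 = \left(-15\right) \left(-5808\right) 33 = 87120 \cdot 33 = 2874960$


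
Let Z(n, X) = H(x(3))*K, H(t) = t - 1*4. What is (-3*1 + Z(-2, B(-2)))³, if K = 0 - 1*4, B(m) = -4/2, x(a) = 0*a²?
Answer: 2197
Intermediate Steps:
x(a) = 0
H(t) = -4 + t (H(t) = t - 4 = -4 + t)
B(m) = -2 (B(m) = -4*½ = -2)
K = -4 (K = 0 - 4 = -4)
Z(n, X) = 16 (Z(n, X) = (-4 + 0)*(-4) = -4*(-4) = 16)
(-3*1 + Z(-2, B(-2)))³ = (-3*1 + 16)³ = (-3 + 16)³ = 13³ = 2197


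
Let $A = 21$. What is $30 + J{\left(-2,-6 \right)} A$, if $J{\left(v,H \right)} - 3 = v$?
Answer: $51$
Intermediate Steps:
$J{\left(v,H \right)} = 3 + v$
$30 + J{\left(-2,-6 \right)} A = 30 + \left(3 - 2\right) 21 = 30 + 1 \cdot 21 = 30 + 21 = 51$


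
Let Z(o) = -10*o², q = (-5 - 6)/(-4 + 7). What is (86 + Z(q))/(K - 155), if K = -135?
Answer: 218/1305 ≈ 0.16705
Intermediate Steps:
q = -11/3 ≈ -3.6667
(86 + Z(q))/(K - 155) = (86 - 10*(-11/3)²)/(-135 - 155) = (86 - 10*121/9)/(-290) = -(86 - 1210/9)/290 = -1/290*(-436/9) = 218/1305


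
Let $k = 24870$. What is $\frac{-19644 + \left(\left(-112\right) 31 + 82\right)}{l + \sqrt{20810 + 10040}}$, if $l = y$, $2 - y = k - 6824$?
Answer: $\frac{69270916}{54259181} + \frac{19195 \sqrt{1234}}{54259181} \approx 1.2891$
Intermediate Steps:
$y = -18044$ ($y = 2 - \left(24870 - 6824\right) = 2 - 18046 = -18044$)
$l = -18044$
$\frac{-19644 + \left(\left(-112\right) 31 + 82\right)}{l + \sqrt{20810 + 10040}} = \frac{-19644 + \left(\left(-112\right) 31 + 82\right)}{-18044 + \sqrt{20810 + 10040}} = \frac{-19644 + \left(-3472 + 82\right)}{-18044 + \sqrt{30850}} = \frac{-19644 - 3390}{-18044 + 5 \sqrt{1234}} = - \frac{23034}{-18044 + 5 \sqrt{1234}}$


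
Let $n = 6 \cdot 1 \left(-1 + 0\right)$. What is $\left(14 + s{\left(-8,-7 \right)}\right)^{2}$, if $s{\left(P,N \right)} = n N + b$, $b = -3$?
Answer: $2809$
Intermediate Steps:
$n = -6$ ($n = 6 \cdot 1 \left(-1\right) = 6 \left(-1\right) = -6$)
$s{\left(P,N \right)} = -3 - 6 N$ ($s{\left(P,N \right)} = - 6 N - 3 = -3 - 6 N$)
$\left(14 + s{\left(-8,-7 \right)}\right)^{2} = \left(14 - -39\right)^{2} = \left(14 + \left(-3 + 42\right)\right)^{2} = \left(14 + 39\right)^{2} = 53^{2} = 2809$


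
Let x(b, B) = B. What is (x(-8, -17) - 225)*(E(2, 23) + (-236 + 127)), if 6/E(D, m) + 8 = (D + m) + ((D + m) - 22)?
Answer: 131527/5 ≈ 26305.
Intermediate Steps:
E(D, m) = 6/(-30 + 2*D + 2*m) (E(D, m) = 6/(-8 + ((D + m) + ((D + m) - 22))) = 6/(-8 + ((D + m) + (-22 + D + m))) = 6/(-8 + (-22 + 2*D + 2*m)) = 6/(-30 + 2*D + 2*m))
(x(-8, -17) - 225)*(E(2, 23) + (-236 + 127)) = (-17 - 225)*(3/(-15 + 2 + 23) + (-236 + 127)) = -242*(3/10 - 109) = -242*(-1087/10) = 131527/5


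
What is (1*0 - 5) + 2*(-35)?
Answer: -75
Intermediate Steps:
(1*0 - 5) + 2*(-35) = (0 - 5) - 70 = -5 - 70 = -75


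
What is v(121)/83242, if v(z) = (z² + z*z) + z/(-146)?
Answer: 4275051/12153332 ≈ 0.35176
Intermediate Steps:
v(z) = 2*z² - z/146 (v(z) = (z² + z²) + z*(-1/146) = 2*z² - z/146)
v(121)/83242 = ((1/146)*121*(-1 + 292*121))/83242 = ((1/146)*121*(-1 + 35332))*(1/83242) = ((1/146)*121*35331)*(1/83242) = (4275051/146)*(1/83242) = 4275051/12153332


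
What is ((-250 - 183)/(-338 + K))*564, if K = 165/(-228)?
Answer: 6186704/8581 ≈ 720.98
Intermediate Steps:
K = -55/76 (K = 165*(-1/228) = -55/76 ≈ -0.72368)
((-250 - 183)/(-338 + K))*564 = ((-250 - 183)/(-338 - 55/76))*564 = -433/(-25743/76)*564 = -433*(-76/25743)*564 = (32908/25743)*564 = 6186704/8581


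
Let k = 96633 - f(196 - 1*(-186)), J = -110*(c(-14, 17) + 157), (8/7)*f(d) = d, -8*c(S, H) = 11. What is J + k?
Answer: 79180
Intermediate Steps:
c(S, H) = -11/8 (c(S, H) = -1/8*11 = -11/8)
f(d) = 7*d/8
J = -68475/4 (J = -110*(-11/8 + 157) = -110*1245/8 = -68475/4 ≈ -17119.)
k = 385195/4 (k = 96633 - 7*(196 - 1*(-186))/8 = 96633 - 7*(196 + 186)/8 = 96633 - 7*382/8 = 96633 - 1*1337/4 = 96633 - 1337/4 = 385195/4 ≈ 96299.)
J + k = -68475/4 + 385195/4 = 79180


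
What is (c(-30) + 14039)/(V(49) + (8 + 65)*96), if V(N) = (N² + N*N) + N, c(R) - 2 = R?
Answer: 14011/11859 ≈ 1.1815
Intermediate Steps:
c(R) = 2 + R
V(N) = N + 2*N² (V(N) = (N² + N²) + N = 2*N² + N = N + 2*N²)
(c(-30) + 14039)/(V(49) + (8 + 65)*96) = ((2 - 30) + 14039)/(49*(1 + 2*49) + (8 + 65)*96) = (-28 + 14039)/(49*(1 + 98) + 73*96) = 14011/(49*99 + 7008) = 14011/(4851 + 7008) = 14011/11859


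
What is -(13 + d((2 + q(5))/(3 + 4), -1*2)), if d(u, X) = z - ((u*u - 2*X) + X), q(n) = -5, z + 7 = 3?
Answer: -334/49 ≈ -6.8163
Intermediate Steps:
z = -4 (z = -7 + 3 = -4)
d(u, X) = -4 + X - u² (d(u, X) = -4 - ((u*u - 2*X) + X) = -4 - ((u² - 2*X) + X) = -4 - (u² - X) = -4 + (X - u²) = -4 + X - u²)
-(13 + d((2 + q(5))/(3 + 4), -1*2)) = -(13 + (-4 - 1*2 - ((2 - 5)/(3 + 4))²)) = -(13 + (-4 - 2 - (-3/7)²)) = -(13 + (-4 - 2 - 1*9/49)) = -(13 + (-4 - 2 - 9/49)) = -(13 - 303/49) = -1*334/49 = -334/49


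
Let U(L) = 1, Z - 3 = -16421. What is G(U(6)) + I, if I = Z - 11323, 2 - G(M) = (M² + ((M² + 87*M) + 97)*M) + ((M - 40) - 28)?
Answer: -27858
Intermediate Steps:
Z = -16418 (Z = 3 - 16421 = -16418)
G(M) = 70 - M - M² - M*(97 + M² + 87*M) (G(M) = 2 - ((M² + ((M² + 87*M) + 97)*M) + ((M - 40) - 28)) = 2 - ((M² + (97 + M² + 87*M)*M) + ((-40 + M) - 28)) = 2 - ((M² + M*(97 + M² + 87*M)) + (-68 + M)) = 2 - (-68 + M + M² + M*(97 + M² + 87*M)) = 2 + (68 - M - M² - M*(97 + M² + 87*M)) = 70 - M - M² - M*(97 + M² + 87*M))
I = -27741 (I = -16418 - 11323 = -27741)
G(U(6)) + I = (70 - 1*1³ - 98*1 - 88*1²) - 27741 = (70 - 1*1 - 98 - 88*1) - 27741 = (70 - 1 - 98 - 88) - 27741 = -117 - 27741 = -27858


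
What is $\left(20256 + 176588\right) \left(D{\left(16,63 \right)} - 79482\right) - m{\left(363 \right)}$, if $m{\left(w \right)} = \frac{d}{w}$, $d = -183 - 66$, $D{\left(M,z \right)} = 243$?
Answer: $- \frac{1887324327553}{121} \approx -1.5598 \cdot 10^{10}$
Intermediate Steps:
$d = -249$
$m{\left(w \right)} = - \frac{249}{w}$
$\left(20256 + 176588\right) \left(D{\left(16,63 \right)} - 79482\right) - m{\left(363 \right)} = \left(20256 + 176588\right) \left(243 - 79482\right) - - \frac{249}{363} = 196844 \left(-79239\right) - \left(-249\right) \frac{1}{363} = -15597721716 - - \frac{83}{121} = -15597721716 + \frac{83}{121} = - \frac{1887324327553}{121}$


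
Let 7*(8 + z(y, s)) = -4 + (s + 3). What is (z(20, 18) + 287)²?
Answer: 3880900/49 ≈ 79202.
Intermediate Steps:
z(y, s) = -57/7 + s/7 (z(y, s) = -8 + (-4 + (s + 3))/7 = -8 + (-4 + (3 + s))/7 = -8 + (-1 + s)/7 = -8 + (-⅐ + s/7) = -57/7 + s/7)
(z(20, 18) + 287)² = ((-57/7 + (⅐)*18) + 287)² = ((-57/7 + 18/7) + 287)² = (-39/7 + 287)² = (1970/7)² = 3880900/49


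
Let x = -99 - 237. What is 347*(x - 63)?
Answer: -138453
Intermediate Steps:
x = -336
347*(x - 63) = 347*(-336 - 63) = 347*(-399) = -138453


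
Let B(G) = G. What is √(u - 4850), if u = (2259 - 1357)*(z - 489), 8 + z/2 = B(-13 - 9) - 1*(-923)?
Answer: 2*√291261 ≈ 1079.4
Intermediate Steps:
z = 1786 (z = -16 + 2*((-13 - 9) - 1*(-923)) = -16 + 2*(-22 + 923) = -16 + 2*901 = -16 + 1802 = 1786)
u = 1169894 (u = (2259 - 1357)*(1786 - 489) = 902*1297 = 1169894)
√(u - 4850) = √(1169894 - 4850) = √1165044 = 2*√291261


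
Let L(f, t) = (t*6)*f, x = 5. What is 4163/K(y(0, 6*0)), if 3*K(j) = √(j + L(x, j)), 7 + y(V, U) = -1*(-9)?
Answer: 12489*√62/62 ≈ 1586.1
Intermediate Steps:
y(V, U) = 2 (y(V, U) = -7 - 1*(-9) = -7 + 9 = 2)
L(f, t) = 6*f*t (L(f, t) = (6*t)*f = 6*f*t)
K(j) = √31*√j/3 (K(j) = √(j + 6*5*j)/3 = √(j + 30*j)/3 = √(31*j)/3 = (√31*√j)/3 = √31*√j/3)
4163/K(y(0, 6*0)) = 4163/((√31*√2/3)) = 4163/((√62/3)) = 4163*(3*√62/62) = 12489*√62/62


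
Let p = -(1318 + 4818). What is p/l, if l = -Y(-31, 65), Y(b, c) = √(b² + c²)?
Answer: 3068*√5186/2593 ≈ 85.206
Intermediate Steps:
p = -6136 (p = -1*6136 = -6136)
l = -√5186 (l = -√((-31)² + 65²) = -√(961 + 4225) = -√5186 ≈ -72.014)
p/l = -6136*(-√5186/5186) = -(-3068)*√5186/2593 = 3068*√5186/2593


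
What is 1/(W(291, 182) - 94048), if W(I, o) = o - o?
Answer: -1/94048 ≈ -1.0633e-5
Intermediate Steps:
W(I, o) = 0
1/(W(291, 182) - 94048) = 1/(0 - 94048) = 1/(-94048) = -1/94048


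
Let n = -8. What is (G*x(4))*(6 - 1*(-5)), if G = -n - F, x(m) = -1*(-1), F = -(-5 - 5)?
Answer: -22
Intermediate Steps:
F = 10 (F = -1*(-10) = 10)
x(m) = 1
G = -2 (G = -1*(-8) - 1*10 = 8 - 10 = -2)
(G*x(4))*(6 - 1*(-5)) = (-2*1)*(6 - 1*(-5)) = -2*(6 + 5) = -2*11 = -22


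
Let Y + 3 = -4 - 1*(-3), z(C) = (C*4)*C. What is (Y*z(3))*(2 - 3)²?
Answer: -144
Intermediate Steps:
z(C) = 4*C² (z(C) = (4*C)*C = 4*C²)
Y = -4 (Y = -3 + (-4 - 1*(-3)) = -3 + (-4 + 3) = -3 - 1 = -4)
(Y*z(3))*(2 - 3)² = (-16*3²)*(2 - 3)² = -16*9*(-1)² = -4*36*1 = -144*1 = -144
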